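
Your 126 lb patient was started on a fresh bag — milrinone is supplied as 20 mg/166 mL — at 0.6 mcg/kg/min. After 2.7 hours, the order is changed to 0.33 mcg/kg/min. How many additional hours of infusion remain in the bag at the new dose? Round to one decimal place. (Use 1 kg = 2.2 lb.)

Initial rate:
Weight = 126 lb ÷ 2.2 lb/kg = 57.27273 kg
Dose = 0.6 mcg/kg/min × 57.27273 kg = 34.36364 mcg/min
34.36364 mcg/min × 60 min/hr = 2061.818 mcg/hr
Concentration = 20 mg ÷ 166 mL = 0.1204819 mg/mL = 120.4819 mcg/mL
Rate = 2061.818 mcg/hr ÷ 120.4819 mcg/mL = 17.11309 mL/hr
Volume infused so far = 17.11309 mL/hr × 2.7 hr = 46.20535 mL
Volume remaining = 166 − 46.20535 = 119.7947 mL
New rate:
Dose = 0.33 mcg/kg/min × 57.27273 kg = 18.9 mcg/min
18.9 mcg/min × 60 min/hr = 1134 mcg/hr
Rate = 1134 mcg/hr ÷ 120.4819 mcg/mL = 9.4122 mL/hr
Time remaining = 119.7947 mL ÷ 9.4122 mL/hr = 12.72759 hr

12.7 hours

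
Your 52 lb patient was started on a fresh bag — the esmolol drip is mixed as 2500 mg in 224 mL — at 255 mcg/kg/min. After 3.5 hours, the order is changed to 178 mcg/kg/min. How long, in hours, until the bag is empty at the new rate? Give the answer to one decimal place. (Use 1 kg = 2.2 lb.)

Initial rate:
Weight = 52 lb ÷ 2.2 lb/kg = 23.63636 kg
Dose = 255 mcg/kg/min × 23.63636 kg = 6027.273 mcg/min
6027.273 mcg/min × 60 min/hr = 361636.4 mcg/hr
Concentration = 2500 mg ÷ 224 mL = 11.16071 mg/mL = 11160.71 mcg/mL
Rate = 361636.4 mcg/hr ÷ 11160.71 mcg/mL = 32.40262 mL/hr
Volume infused so far = 32.40262 mL/hr × 3.5 hr = 113.4092 mL
Volume remaining = 224 − 113.4092 = 110.5908 mL
New rate:
Dose = 178 mcg/kg/min × 23.63636 kg = 4207.273 mcg/min
4207.273 mcg/min × 60 min/hr = 252436.4 mcg/hr
Rate = 252436.4 mcg/hr ÷ 11160.71 mcg/mL = 22.6183 mL/hr
Time remaining = 110.5908 mL ÷ 22.6183 mL/hr = 4.889441 hr

4.9 hours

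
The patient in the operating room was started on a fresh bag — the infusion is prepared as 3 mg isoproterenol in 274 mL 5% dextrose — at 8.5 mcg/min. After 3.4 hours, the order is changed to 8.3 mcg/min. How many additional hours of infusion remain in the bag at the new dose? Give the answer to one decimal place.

2.5 hours

Initial rate:
8.5 mcg/min × 60 min/hr = 510 mcg/hr
Concentration = 3 mg ÷ 274 mL = 0.01094891 mg/mL = 10.94891 mcg/mL
Rate = 510 mcg/hr ÷ 10.94891 mcg/mL = 46.58 mL/hr
Volume infused so far = 46.58 mL/hr × 3.4 hr = 158.372 mL
Volume remaining = 274 − 158.372 = 115.628 mL
New rate:
8.3 mcg/min × 60 min/hr = 498 mcg/hr
Rate = 498 mcg/hr ÷ 10.94891 mcg/mL = 45.484 mL/hr
Time remaining = 115.628 mL ÷ 45.484 mL/hr = 2.542169 hr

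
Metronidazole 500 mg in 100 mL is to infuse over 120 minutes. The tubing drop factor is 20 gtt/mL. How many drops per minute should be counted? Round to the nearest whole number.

100 mL ÷ (120 min) = 0.8333333 mL/min
0.8333333 mL/min × 20 gtt/mL = 16.66667 gtt/min

17 gtt/min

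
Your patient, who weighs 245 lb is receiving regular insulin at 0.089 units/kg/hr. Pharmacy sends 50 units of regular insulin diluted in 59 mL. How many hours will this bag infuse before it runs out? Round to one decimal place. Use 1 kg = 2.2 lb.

5.0 hours

Weight = 245 lb ÷ 2.2 lb/kg = 111.3636 kg
Dose = 0.089 units/kg/hr × 111.3636 kg = 9.911364 units/hr
Concentration = 50 units ÷ 59 mL = 0.8474576 units/mL
Rate = 9.911364 units/hr ÷ 0.8474576 units/mL = 11.69541 mL/hr
Duration = 59 mL ÷ 11.69541 mL/hr = 5.044715 hr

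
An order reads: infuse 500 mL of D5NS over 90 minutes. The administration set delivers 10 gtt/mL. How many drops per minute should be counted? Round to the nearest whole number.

56 gtt/min

500 mL ÷ (90 min) = 5.555556 mL/min
5.555556 mL/min × 10 gtt/mL = 55.55556 gtt/min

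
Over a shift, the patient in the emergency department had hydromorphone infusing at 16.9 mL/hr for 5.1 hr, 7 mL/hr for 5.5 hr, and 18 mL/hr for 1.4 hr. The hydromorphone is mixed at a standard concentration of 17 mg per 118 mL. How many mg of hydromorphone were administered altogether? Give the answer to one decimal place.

21.6 mg

Concentration = 17 mg ÷ 118 mL = 0.1440678 mg/mL
Stage 1: 16.9 mL/hr × 5.1 hr = 86.19 mL → 86.19 mL × 0.1440678 mg/mL = 12.4172 mg
Stage 2: 7 mL/hr × 5.5 hr = 38.5 mL → 38.5 mL × 0.1440678 mg/mL = 5.54661 mg
Stage 3: 18 mL/hr × 1.4 hr = 25.2 mL → 25.2 mL × 0.1440678 mg/mL = 3.630508 mg
Total = 12.4172 + 5.54661 + 3.630508 = 21.59432 mg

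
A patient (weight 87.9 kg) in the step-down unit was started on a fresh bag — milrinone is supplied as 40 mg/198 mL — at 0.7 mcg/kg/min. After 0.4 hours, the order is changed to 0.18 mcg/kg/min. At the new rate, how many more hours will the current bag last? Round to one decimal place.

Initial rate:
Dose = 0.7 mcg/kg/min × 87.9 kg = 61.53 mcg/min
61.53 mcg/min × 60 min/hr = 3691.8 mcg/hr
Concentration = 40 mg ÷ 198 mL = 0.2020202 mg/mL = 202.0202 mcg/mL
Rate = 3691.8 mcg/hr ÷ 202.0202 mcg/mL = 18.27441 mL/hr
Volume infused so far = 18.27441 mL/hr × 0.4 hr = 7.309764 mL
Volume remaining = 198 − 7.309764 = 190.6902 mL
New rate:
Dose = 0.18 mcg/kg/min × 87.9 kg = 15.822 mcg/min
15.822 mcg/min × 60 min/hr = 949.32 mcg/hr
Rate = 949.32 mcg/hr ÷ 202.0202 mcg/mL = 4.699134 mL/hr
Time remaining = 190.6902 mL ÷ 4.699134 mL/hr = 40.57987 hr

40.6 hours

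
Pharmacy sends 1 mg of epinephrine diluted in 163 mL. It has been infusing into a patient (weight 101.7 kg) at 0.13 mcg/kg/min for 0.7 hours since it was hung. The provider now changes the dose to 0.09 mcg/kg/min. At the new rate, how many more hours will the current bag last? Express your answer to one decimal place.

0.8 hours

Initial rate:
Dose = 0.13 mcg/kg/min × 101.7 kg = 13.221 mcg/min
13.221 mcg/min × 60 min/hr = 793.26 mcg/hr
Concentration = 1 mg ÷ 163 mL = 0.006134969 mg/mL = 6.134969 mcg/mL
Rate = 793.26 mcg/hr ÷ 6.134969 mcg/mL = 129.3014 mL/hr
Volume infused so far = 129.3014 mL/hr × 0.7 hr = 90.51097 mL
Volume remaining = 163 − 90.51097 = 72.48903 mL
New rate:
Dose = 0.09 mcg/kg/min × 101.7 kg = 9.153 mcg/min
9.153 mcg/min × 60 min/hr = 549.18 mcg/hr
Rate = 549.18 mcg/hr ÷ 6.134969 mcg/mL = 89.51634 mL/hr
Time remaining = 72.48903 mL ÷ 89.51634 mL/hr = 0.8097855 hr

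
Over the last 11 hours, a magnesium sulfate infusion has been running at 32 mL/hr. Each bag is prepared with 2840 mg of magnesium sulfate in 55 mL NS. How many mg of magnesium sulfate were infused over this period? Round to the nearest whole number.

18176 mg

Concentration = 2840 mg ÷ 55 mL = 51.63636 mg/mL
Drug rate = 32 mL/hr × 51.63636 mg/mL = 1652.364 mg/hr
Total = 1652.364 mg/hr × 11 hr = 18176 mg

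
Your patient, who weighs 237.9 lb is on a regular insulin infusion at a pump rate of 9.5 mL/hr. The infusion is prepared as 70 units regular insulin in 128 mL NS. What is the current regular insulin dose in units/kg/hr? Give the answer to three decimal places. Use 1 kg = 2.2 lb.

Weight = 237.9 lb ÷ 2.2 lb/kg = 108.1364 kg
Concentration = 70 units ÷ 128 mL = 0.546875 units/mL
Drug rate = 9.5 mL/hr × 0.546875 units/mL = 5.195312 units/hr
5.195312 units/hr ÷ 108.1364 kg = 0.04804408 units/kg/hr

0.048 units/kg/hr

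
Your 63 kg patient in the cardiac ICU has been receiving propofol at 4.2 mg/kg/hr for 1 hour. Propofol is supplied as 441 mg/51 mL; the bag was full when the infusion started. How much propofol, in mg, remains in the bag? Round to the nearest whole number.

Dose = 4.2 mg/kg/hr × 63 kg = 264.6 mg/hr
Concentration = 441 mg ÷ 51 mL = 8.647059 mg/mL
Rate = 264.6 mg/hr ÷ 8.647059 mg/mL = 30.6 mL/hr
Volume infused = 30.6 mL/hr × 1 hr = 30.6 mL
Volume remaining = 51 − 30.6 = 20.4 mL
Drug remaining = 20.4 mL × 8.647059 mg/mL = 176.4 mg

176 mg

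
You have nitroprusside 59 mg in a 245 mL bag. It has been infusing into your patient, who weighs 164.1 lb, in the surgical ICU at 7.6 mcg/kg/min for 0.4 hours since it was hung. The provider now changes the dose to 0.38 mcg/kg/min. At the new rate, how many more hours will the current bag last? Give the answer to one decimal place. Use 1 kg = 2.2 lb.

Initial rate:
Weight = 164.1 lb ÷ 2.2 lb/kg = 74.59091 kg
Dose = 7.6 mcg/kg/min × 74.59091 kg = 566.8909 mcg/min
566.8909 mcg/min × 60 min/hr = 34013.45 mcg/hr
Concentration = 59 mg ÷ 245 mL = 0.2408163 mg/mL = 240.8163 mcg/mL
Rate = 34013.45 mcg/hr ÷ 240.8163 mcg/mL = 141.2423 mL/hr
Volume infused so far = 141.2423 mL/hr × 0.4 hr = 56.49692 mL
Volume remaining = 245 − 56.49692 = 188.5031 mL
New rate:
Dose = 0.38 mcg/kg/min × 74.59091 kg = 28.34455 mcg/min
28.34455 mcg/min × 60 min/hr = 1700.673 mcg/hr
Rate = 1700.673 mcg/hr ÷ 240.8163 mcg/mL = 7.062116 mL/hr
Time remaining = 188.5031 mL ÷ 7.062116 mL/hr = 26.69215 hr

26.7 hours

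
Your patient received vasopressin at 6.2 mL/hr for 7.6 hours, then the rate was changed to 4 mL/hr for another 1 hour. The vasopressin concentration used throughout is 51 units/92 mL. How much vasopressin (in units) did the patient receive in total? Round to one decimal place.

28.3 units

Concentration = 51 units ÷ 92 mL = 0.5543478 units/mL
Stage 1: 6.2 mL/hr × 7.6 hr = 47.12 mL → 47.12 mL × 0.5543478 units/mL = 26.12087 units
Stage 2: 4 mL/hr × 1 hr = 4 mL → 4 mL × 0.5543478 units/mL = 2.217391 units
Total = 26.12087 + 2.217391 = 28.33826 units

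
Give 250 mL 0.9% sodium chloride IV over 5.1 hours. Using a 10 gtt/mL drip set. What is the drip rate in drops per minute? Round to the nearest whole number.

8 gtt/min

250 mL ÷ (5.1 hr × 60 = 306 min) = 0.8169935 mL/min
0.8169935 mL/min × 10 gtt/mL = 8.169935 gtt/min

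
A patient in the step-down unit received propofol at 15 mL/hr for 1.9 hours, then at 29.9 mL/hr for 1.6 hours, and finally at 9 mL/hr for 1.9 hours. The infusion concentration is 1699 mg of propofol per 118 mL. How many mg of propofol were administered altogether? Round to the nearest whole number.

1345 mg

Concentration = 1699 mg ÷ 118 mL = 14.39831 mg/mL
Stage 1: 15 mL/hr × 1.9 hr = 28.5 mL → 28.5 mL × 14.39831 mg/mL = 410.3517 mg
Stage 2: 29.9 mL/hr × 1.6 hr = 47.84 mL → 47.84 mL × 14.39831 mg/mL = 688.8149 mg
Stage 3: 9 mL/hr × 1.9 hr = 17.1 mL → 17.1 mL × 14.39831 mg/mL = 246.211 mg
Total = 410.3517 + 688.8149 + 246.211 = 1345.378 mg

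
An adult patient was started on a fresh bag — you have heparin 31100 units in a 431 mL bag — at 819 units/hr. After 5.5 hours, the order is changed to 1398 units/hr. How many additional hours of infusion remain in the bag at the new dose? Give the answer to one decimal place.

Initial rate:
Concentration = 31100 units ÷ 431 mL = 72.15777 units/mL
Rate = 819 units/hr ÷ 72.15777 units/mL = 11.35013 mL/hr
Volume infused so far = 11.35013 mL/hr × 5.5 hr = 62.42571 mL
Volume remaining = 431 − 62.42571 = 368.5743 mL
New rate:
Rate = 1398 units/hr ÷ 72.15777 units/mL = 19.37421 mL/hr
Time remaining = 368.5743 mL ÷ 19.37421 mL/hr = 19.02396 hr

19.0 hours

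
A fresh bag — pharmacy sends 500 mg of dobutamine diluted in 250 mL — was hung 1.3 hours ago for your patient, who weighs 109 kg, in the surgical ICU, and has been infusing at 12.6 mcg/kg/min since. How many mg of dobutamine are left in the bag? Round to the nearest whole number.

393 mg

Dose = 12.6 mcg/kg/min × 109 kg = 1373.4 mcg/min
1373.4 mcg/min × 60 min/hr = 82404 mcg/hr
Concentration = 500 mg ÷ 250 mL = 2 mg/mL = 2000 mcg/mL
Rate = 82404 mcg/hr ÷ 2000 mcg/mL = 41.202 mL/hr
Volume infused = 41.202 mL/hr × 1.3 hr = 53.5626 mL
Volume remaining = 250 − 53.5626 = 196.4374 mL
Drug remaining = 196.4374 mL × 2000 mcg/mL = 392874.8 mcg = 392.8748 mg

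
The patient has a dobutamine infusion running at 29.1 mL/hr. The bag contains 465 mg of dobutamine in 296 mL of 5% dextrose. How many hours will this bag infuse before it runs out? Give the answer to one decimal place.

10.2 hours

Duration = 296 mL ÷ 29.1 mL/hr = 10.17182 hr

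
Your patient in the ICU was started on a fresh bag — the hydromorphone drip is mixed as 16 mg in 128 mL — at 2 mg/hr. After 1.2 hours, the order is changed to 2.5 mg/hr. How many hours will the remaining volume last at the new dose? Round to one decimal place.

5.4 hours

Initial rate:
Concentration = 16 mg ÷ 128 mL = 0.125 mg/mL
Rate = 2 mg/hr ÷ 0.125 mg/mL = 16 mL/hr
Volume infused so far = 16 mL/hr × 1.2 hr = 19.2 mL
Volume remaining = 128 − 19.2 = 108.8 mL
New rate:
Rate = 2.5 mg/hr ÷ 0.125 mg/mL = 20 mL/hr
Time remaining = 108.8 mL ÷ 20 mL/hr = 5.44 hr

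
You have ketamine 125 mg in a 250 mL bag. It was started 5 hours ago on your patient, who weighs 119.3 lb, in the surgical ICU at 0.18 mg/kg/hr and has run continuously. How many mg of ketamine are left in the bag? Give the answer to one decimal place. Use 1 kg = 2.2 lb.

Weight = 119.3 lb ÷ 2.2 lb/kg = 54.22727 kg
Dose = 0.18 mg/kg/hr × 54.22727 kg = 9.760909 mg/hr
Concentration = 125 mg ÷ 250 mL = 0.5 mg/mL
Rate = 9.760909 mg/hr ÷ 0.5 mg/mL = 19.52182 mL/hr
Volume infused = 19.52182 mL/hr × 5 hr = 97.60909 mL
Volume remaining = 250 − 97.60909 = 152.3909 mL
Drug remaining = 152.3909 mL × 0.5 mg/mL = 76.19545 mg

76.2 mg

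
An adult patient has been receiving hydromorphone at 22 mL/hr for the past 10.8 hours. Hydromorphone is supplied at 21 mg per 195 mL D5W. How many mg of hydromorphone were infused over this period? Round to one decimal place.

Concentration = 21 mg ÷ 195 mL = 0.1076923 mg/mL
Drug rate = 22 mL/hr × 0.1076923 mg/mL = 2.369231 mg/hr
Total = 2.369231 mg/hr × 10.8 hr = 25.58769 mg

25.6 mg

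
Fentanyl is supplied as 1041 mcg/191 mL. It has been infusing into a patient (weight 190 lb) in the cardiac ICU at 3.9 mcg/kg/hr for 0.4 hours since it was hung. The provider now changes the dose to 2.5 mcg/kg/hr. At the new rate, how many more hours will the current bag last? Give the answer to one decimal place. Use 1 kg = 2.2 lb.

Initial rate:
Weight = 190 lb ÷ 2.2 lb/kg = 86.36364 kg
Dose = 3.9 mcg/kg/hr × 86.36364 kg = 336.8182 mcg/hr
Concentration = 1041 mcg ÷ 191 mL = 5.450262 mcg/mL
Rate = 336.8182 mcg/hr ÷ 5.450262 mcg/mL = 61.79853 mL/hr
Volume infused so far = 61.79853 mL/hr × 0.4 hr = 24.71941 mL
Volume remaining = 191 − 24.71941 = 166.2806 mL
New rate:
Dose = 2.5 mcg/kg/hr × 86.36364 kg = 215.9091 mcg/hr
Rate = 215.9091 mcg/hr ÷ 5.450262 mcg/mL = 39.61444 mL/hr
Time remaining = 166.2806 mL ÷ 39.61444 mL/hr = 4.197474 hr

4.2 hours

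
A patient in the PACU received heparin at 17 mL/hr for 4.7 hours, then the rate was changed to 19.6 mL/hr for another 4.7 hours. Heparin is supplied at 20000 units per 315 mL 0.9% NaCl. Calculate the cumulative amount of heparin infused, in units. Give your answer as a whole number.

10922 units

Concentration = 20000 units ÷ 315 mL = 63.49206 units/mL
Stage 1: 17 mL/hr × 4.7 hr = 79.9 mL → 79.9 mL × 63.49206 units/mL = 5073.016 units
Stage 2: 19.6 mL/hr × 4.7 hr = 92.12 mL → 92.12 mL × 63.49206 units/mL = 5848.889 units
Total = 5073.016 + 5848.889 = 10921.9 units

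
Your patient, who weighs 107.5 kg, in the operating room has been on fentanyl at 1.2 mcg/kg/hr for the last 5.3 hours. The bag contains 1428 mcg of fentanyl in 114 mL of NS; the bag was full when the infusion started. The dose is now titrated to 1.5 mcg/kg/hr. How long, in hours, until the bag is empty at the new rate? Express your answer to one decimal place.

4.6 hours

Initial rate:
Dose = 1.2 mcg/kg/hr × 107.5 kg = 129 mcg/hr
Concentration = 1428 mcg ÷ 114 mL = 12.52632 mcg/mL
Rate = 129 mcg/hr ÷ 12.52632 mcg/mL = 10.29832 mL/hr
Volume infused so far = 10.29832 mL/hr × 5.3 hr = 54.58109 mL
Volume remaining = 114 − 54.58109 = 59.41891 mL
New rate:
Dose = 1.5 mcg/kg/hr × 107.5 kg = 161.25 mcg/hr
Rate = 161.25 mcg/hr ÷ 12.52632 mcg/mL = 12.8729 mL/hr
Time remaining = 59.41891 mL ÷ 12.8729 mL/hr = 4.615814 hr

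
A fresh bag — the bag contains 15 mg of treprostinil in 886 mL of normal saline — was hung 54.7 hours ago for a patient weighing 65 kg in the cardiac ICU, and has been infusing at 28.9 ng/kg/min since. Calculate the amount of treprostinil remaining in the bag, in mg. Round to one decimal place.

Dose = 28.9 ng/kg/min × 65 kg = 1878.5 ng/min
1878.5 ng/min × 60 min/hr = 112710 ng/hr
Concentration = 15 mg ÷ 886 mL = 0.01693002 mg/mL = 16930.02 ng/mL
Rate = 112710 ng/hr ÷ 16930.02 ng/mL = 6.657404 mL/hr
Volume infused = 6.657404 mL/hr × 54.7 hr = 364.16 mL
Volume remaining = 886 − 364.16 = 521.84 mL
Drug remaining = 521.84 mL × 16930.02 ng/mL = 8834763 ng = 8.834763 mg

8.8 mg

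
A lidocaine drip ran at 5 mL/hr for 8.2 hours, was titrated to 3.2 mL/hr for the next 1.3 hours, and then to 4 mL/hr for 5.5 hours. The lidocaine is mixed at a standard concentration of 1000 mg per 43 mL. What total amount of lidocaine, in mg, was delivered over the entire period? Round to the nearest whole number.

1562 mg

Concentration = 1000 mg ÷ 43 mL = 23.25581 mg/mL
Stage 1: 5 mL/hr × 8.2 hr = 41 mL → 41 mL × 23.25581 mg/mL = 953.4884 mg
Stage 2: 3.2 mL/hr × 1.3 hr = 4.16 mL → 4.16 mL × 23.25581 mg/mL = 96.74419 mg
Stage 3: 4 mL/hr × 5.5 hr = 22 mL → 22 mL × 23.25581 mg/mL = 511.6279 mg
Total = 953.4884 + 96.74419 + 511.6279 = 1561.86 mg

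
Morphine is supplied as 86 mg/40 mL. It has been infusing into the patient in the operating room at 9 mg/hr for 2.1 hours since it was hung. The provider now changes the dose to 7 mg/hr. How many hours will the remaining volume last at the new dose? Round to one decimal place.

9.6 hours

Initial rate:
Concentration = 86 mg ÷ 40 mL = 2.15 mg/mL
Rate = 9 mg/hr ÷ 2.15 mg/mL = 4.186047 mL/hr
Volume infused so far = 4.186047 mL/hr × 2.1 hr = 8.790698 mL
Volume remaining = 40 − 8.790698 = 31.2093 mL
New rate:
Rate = 7 mg/hr ÷ 2.15 mg/mL = 3.255814 mL/hr
Time remaining = 31.2093 mL ÷ 3.255814 mL/hr = 9.585714 hr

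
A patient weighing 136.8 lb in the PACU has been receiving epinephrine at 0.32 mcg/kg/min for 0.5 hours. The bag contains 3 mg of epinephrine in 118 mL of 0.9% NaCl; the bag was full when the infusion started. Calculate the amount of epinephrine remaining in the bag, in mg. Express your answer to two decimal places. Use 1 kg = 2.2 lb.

2.40 mg

Weight = 136.8 lb ÷ 2.2 lb/kg = 62.18182 kg
Dose = 0.32 mcg/kg/min × 62.18182 kg = 19.89818 mcg/min
19.89818 mcg/min × 60 min/hr = 1193.891 mcg/hr
Concentration = 3 mg ÷ 118 mL = 0.02542373 mg/mL = 25.42373 mcg/mL
Rate = 1193.891 mcg/hr ÷ 25.42373 mcg/mL = 46.95971 mL/hr
Volume infused = 46.95971 mL/hr × 0.5 hr = 23.47985 mL
Volume remaining = 118 − 23.47985 = 94.52015 mL
Drug remaining = 94.52015 mL × 25.42373 mcg/mL = 2403.055 mcg = 2.403055 mg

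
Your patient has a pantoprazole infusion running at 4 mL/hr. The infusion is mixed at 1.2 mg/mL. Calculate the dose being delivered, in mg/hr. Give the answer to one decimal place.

4.8 mg/hr

Drug rate = 4 mL/hr × 1.2 mg/mL = 4.8 mg/hr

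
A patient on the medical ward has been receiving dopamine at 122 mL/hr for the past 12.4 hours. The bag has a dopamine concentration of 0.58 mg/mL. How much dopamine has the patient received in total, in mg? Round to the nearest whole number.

877 mg

Concentration = 0.58 mg/mL = 580 mcg/mL
Drug rate = 122 mL/hr × 580 mcg/mL = 70760 mcg/hr
Total = 70760 mcg/hr × 12.4 hr = 877424 mcg = 877.424 mg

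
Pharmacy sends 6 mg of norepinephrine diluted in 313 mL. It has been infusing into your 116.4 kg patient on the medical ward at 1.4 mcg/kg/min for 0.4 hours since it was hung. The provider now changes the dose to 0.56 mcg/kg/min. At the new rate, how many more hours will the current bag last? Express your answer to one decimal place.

0.5 hours

Initial rate:
Dose = 1.4 mcg/kg/min × 116.4 kg = 162.96 mcg/min
162.96 mcg/min × 60 min/hr = 9777.6 mcg/hr
Concentration = 6 mg ÷ 313 mL = 0.01916933 mg/mL = 19.16933 mcg/mL
Rate = 9777.6 mcg/hr ÷ 19.16933 mcg/mL = 510.0648 mL/hr
Volume infused so far = 510.0648 mL/hr × 0.4 hr = 204.0259 mL
Volume remaining = 313 − 204.0259 = 108.9741 mL
New rate:
Dose = 0.56 mcg/kg/min × 116.4 kg = 65.184 mcg/min
65.184 mcg/min × 60 min/hr = 3911.04 mcg/hr
Rate = 3911.04 mcg/hr ÷ 19.16933 mcg/mL = 204.0259 mL/hr
Time remaining = 108.9741 mL ÷ 204.0259 mL/hr = 0.5341188 hr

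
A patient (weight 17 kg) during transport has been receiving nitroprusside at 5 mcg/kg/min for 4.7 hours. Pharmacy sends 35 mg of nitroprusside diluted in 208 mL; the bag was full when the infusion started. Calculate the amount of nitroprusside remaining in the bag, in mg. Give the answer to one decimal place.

11.0 mg

Dose = 5 mcg/kg/min × 17 kg = 85 mcg/min
85 mcg/min × 60 min/hr = 5100 mcg/hr
Concentration = 35 mg ÷ 208 mL = 0.1682692 mg/mL = 168.2692 mcg/mL
Rate = 5100 mcg/hr ÷ 168.2692 mcg/mL = 30.30857 mL/hr
Volume infused = 30.30857 mL/hr × 4.7 hr = 142.4503 mL
Volume remaining = 208 − 142.4503 = 65.54971 mL
Drug remaining = 65.54971 mL × 168.2692 mcg/mL = 11030 mcg = 11.03 mg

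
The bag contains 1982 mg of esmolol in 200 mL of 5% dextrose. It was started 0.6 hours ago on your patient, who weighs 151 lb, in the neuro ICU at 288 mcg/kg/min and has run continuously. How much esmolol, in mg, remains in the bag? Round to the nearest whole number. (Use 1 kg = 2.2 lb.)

Weight = 151 lb ÷ 2.2 lb/kg = 68.63636 kg
Dose = 288 mcg/kg/min × 68.63636 kg = 19767.27 mcg/min
19767.27 mcg/min × 60 min/hr = 1186036 mcg/hr
Concentration = 1982 mg ÷ 200 mL = 9.91 mg/mL = 9910 mcg/mL
Rate = 1186036 mcg/hr ÷ 9910 mcg/mL = 119.6808 mL/hr
Volume infused = 119.6808 mL/hr × 0.6 hr = 71.80846 mL
Volume remaining = 200 − 71.80846 = 128.1915 mL
Drug remaining = 128.1915 mL × 9910 mcg/mL = 1270378 mcg = 1270.378 mg

1270 mg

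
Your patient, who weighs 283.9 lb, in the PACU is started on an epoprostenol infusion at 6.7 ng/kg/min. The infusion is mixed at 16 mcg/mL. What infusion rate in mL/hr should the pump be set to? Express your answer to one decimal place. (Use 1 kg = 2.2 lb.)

Weight = 283.9 lb ÷ 2.2 lb/kg = 129.0455 kg
Dose = 6.7 ng/kg/min × 129.0455 kg = 864.6045 ng/min
864.6045 ng/min × 60 min/hr = 51876.27 ng/hr
Concentration = 16 mcg/mL = 16000 ng/mL
Rate = 51876.27 ng/hr ÷ 16000 ng/mL = 3.242267 mL/hr

3.2 mL/hr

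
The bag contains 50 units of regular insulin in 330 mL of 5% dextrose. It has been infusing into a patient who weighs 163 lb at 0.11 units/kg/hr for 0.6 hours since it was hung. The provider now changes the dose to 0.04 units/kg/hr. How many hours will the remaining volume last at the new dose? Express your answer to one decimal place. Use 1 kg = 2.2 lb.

15.2 hours

Initial rate:
Weight = 163 lb ÷ 2.2 lb/kg = 74.09091 kg
Dose = 0.11 units/kg/hr × 74.09091 kg = 8.15 units/hr
Concentration = 50 units ÷ 330 mL = 0.1515152 units/mL
Rate = 8.15 units/hr ÷ 0.1515152 units/mL = 53.79 mL/hr
Volume infused so far = 53.79 mL/hr × 0.6 hr = 32.274 mL
Volume remaining = 330 − 32.274 = 297.726 mL
New rate:
Dose = 0.04 units/kg/hr × 74.09091 kg = 2.963636 units/hr
Rate = 2.963636 units/hr ÷ 0.1515152 units/mL = 19.56 mL/hr
Time remaining = 297.726 mL ÷ 19.56 mL/hr = 15.22117 hr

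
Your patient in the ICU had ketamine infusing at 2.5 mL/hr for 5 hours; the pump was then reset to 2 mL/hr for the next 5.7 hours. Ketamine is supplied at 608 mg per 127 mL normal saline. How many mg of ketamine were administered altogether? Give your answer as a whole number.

114 mg

Concentration = 608 mg ÷ 127 mL = 4.787402 mg/mL
Stage 1: 2.5 mL/hr × 5 hr = 12.5 mL → 12.5 mL × 4.787402 mg/mL = 59.84252 mg
Stage 2: 2 mL/hr × 5.7 hr = 11.4 mL → 11.4 mL × 4.787402 mg/mL = 54.57638 mg
Total = 59.84252 + 54.57638 = 114.4189 mg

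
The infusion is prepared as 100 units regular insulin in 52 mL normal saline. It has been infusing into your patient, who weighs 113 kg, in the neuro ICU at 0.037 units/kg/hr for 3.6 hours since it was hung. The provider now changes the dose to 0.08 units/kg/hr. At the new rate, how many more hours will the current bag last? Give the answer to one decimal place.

Initial rate:
Dose = 0.037 units/kg/hr × 113 kg = 4.181 units/hr
Concentration = 100 units ÷ 52 mL = 1.923077 units/mL
Rate = 4.181 units/hr ÷ 1.923077 units/mL = 2.17412 mL/hr
Volume infused so far = 2.17412 mL/hr × 3.6 hr = 7.826832 mL
Volume remaining = 52 − 7.826832 = 44.17317 mL
New rate:
Dose = 0.08 units/kg/hr × 113 kg = 9.04 units/hr
Rate = 9.04 units/hr ÷ 1.923077 units/mL = 4.7008 mL/hr
Time remaining = 44.17317 mL ÷ 4.7008 mL/hr = 9.396947 hr

9.4 hours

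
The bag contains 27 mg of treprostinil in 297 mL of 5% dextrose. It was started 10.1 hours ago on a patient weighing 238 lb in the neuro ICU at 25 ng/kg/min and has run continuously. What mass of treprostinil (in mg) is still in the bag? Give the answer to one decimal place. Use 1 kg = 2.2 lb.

25.4 mg

Weight = 238 lb ÷ 2.2 lb/kg = 108.1818 kg
Dose = 25 ng/kg/min × 108.1818 kg = 2704.545 ng/min
2704.545 ng/min × 60 min/hr = 162272.7 ng/hr
Concentration = 27 mg ÷ 297 mL = 0.09090909 mg/mL = 90909.09 ng/mL
Rate = 162272.7 ng/hr ÷ 90909.09 ng/mL = 1.785 mL/hr
Volume infused = 1.785 mL/hr × 10.1 hr = 18.0285 mL
Volume remaining = 297 − 18.0285 = 278.9715 mL
Drug remaining = 278.9715 mL × 90909.09 ng/mL = 25361045 ng = 25.36105 mg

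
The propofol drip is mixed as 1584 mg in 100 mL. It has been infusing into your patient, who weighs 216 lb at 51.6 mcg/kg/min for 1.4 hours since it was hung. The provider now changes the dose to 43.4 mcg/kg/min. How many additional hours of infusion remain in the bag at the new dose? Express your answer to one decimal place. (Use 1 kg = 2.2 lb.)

4.5 hours

Initial rate:
Weight = 216 lb ÷ 2.2 lb/kg = 98.18182 kg
Dose = 51.6 mcg/kg/min × 98.18182 kg = 5066.182 mcg/min
5066.182 mcg/min × 60 min/hr = 303970.9 mcg/hr
Concentration = 1584 mg ÷ 100 mL = 15.84 mg/mL = 15840 mcg/mL
Rate = 303970.9 mcg/hr ÷ 15840 mcg/mL = 19.19008 mL/hr
Volume infused so far = 19.19008 mL/hr × 1.4 hr = 26.86612 mL
Volume remaining = 100 − 26.86612 = 73.13388 mL
New rate:
Dose = 43.4 mcg/kg/min × 98.18182 kg = 4261.091 mcg/min
4261.091 mcg/min × 60 min/hr = 255665.5 mcg/hr
Rate = 255665.5 mcg/hr ÷ 15840 mcg/mL = 16.1405 mL/hr
Time remaining = 73.13388 mL ÷ 16.1405 mL/hr = 4.53108 hr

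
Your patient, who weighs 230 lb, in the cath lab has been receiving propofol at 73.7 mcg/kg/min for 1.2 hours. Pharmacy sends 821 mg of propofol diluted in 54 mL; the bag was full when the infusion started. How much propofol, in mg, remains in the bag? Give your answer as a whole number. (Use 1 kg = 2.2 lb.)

266 mg

Weight = 230 lb ÷ 2.2 lb/kg = 104.5455 kg
Dose = 73.7 mcg/kg/min × 104.5455 kg = 7705 mcg/min
7705 mcg/min × 60 min/hr = 462300 mcg/hr
Concentration = 821 mg ÷ 54 mL = 15.2037 mg/mL = 15203.7 mcg/mL
Rate = 462300 mcg/hr ÷ 15203.7 mcg/mL = 30.40706 mL/hr
Volume infused = 30.40706 mL/hr × 1.2 hr = 36.48848 mL
Volume remaining = 54 − 36.48848 = 17.51152 mL
Drug remaining = 17.51152 mL × 15203.7 mcg/mL = 266240 mcg = 266.24 mg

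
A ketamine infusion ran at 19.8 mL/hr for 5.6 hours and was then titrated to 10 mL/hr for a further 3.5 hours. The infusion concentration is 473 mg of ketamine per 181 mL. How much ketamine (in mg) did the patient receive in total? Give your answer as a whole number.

381 mg

Concentration = 473 mg ÷ 181 mL = 2.61326 mg/mL
Stage 1: 19.8 mL/hr × 5.6 hr = 110.88 mL → 110.88 mL × 2.61326 mg/mL = 289.7582 mg
Stage 2: 10 mL/hr × 3.5 hr = 35 mL → 35 mL × 2.61326 mg/mL = 91.46409 mg
Total = 289.7582 + 91.46409 = 381.2223 mg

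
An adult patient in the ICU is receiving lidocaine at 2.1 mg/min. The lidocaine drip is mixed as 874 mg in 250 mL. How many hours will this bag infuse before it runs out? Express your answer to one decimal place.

2.1 mg/min × 60 min/hr = 126 mg/hr
Concentration = 874 mg ÷ 250 mL = 3.496 mg/mL
Rate = 126 mg/hr ÷ 3.496 mg/mL = 36.04119 mL/hr
Duration = 250 mL ÷ 36.04119 mL/hr = 6.936508 hr

6.9 hours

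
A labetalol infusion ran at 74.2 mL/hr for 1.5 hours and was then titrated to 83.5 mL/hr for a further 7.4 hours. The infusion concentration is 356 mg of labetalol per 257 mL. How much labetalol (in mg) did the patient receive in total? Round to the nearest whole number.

1010 mg

Concentration = 356 mg ÷ 257 mL = 1.385214 mg/mL
Stage 1: 74.2 mL/hr × 1.5 hr = 111.3 mL → 111.3 mL × 1.385214 mg/mL = 154.1743 mg
Stage 2: 83.5 mL/hr × 7.4 hr = 617.9 mL → 617.9 mL × 1.385214 mg/mL = 855.9237 mg
Total = 154.1743 + 855.9237 = 1010.098 mg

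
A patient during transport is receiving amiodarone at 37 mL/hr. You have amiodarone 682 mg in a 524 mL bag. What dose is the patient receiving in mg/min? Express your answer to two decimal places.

Concentration = 682 mg ÷ 524 mL = 1.301527 mg/mL
Drug rate = 37 mL/hr × 1.301527 mg/mL = 48.15649 mg/hr
48.15649 mg/hr ÷ 60 min/hr = 0.8026081 mg/min

0.80 mg/min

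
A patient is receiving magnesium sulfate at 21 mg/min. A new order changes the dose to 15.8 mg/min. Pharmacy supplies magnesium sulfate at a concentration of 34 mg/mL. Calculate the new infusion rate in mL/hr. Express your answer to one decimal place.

27.9 mL/hr

15.8 mg/min × 60 min/hr = 948 mg/hr
Rate = 948 mg/hr ÷ 34 mg/mL = 27.88235 mL/hr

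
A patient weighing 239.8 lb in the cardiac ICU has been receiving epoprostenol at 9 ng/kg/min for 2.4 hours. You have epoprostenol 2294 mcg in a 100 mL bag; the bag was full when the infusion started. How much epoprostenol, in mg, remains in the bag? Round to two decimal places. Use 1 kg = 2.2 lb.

Weight = 239.8 lb ÷ 2.2 lb/kg = 109 kg
Dose = 9 ng/kg/min × 109 kg = 981 ng/min
981 ng/min × 60 min/hr = 58860 ng/hr
Concentration = 2294 mcg ÷ 100 mL = 22.94 mcg/mL = 22940 ng/mL
Rate = 58860 ng/hr ÷ 22940 ng/mL = 2.565824 mL/hr
Volume infused = 2.565824 mL/hr × 2.4 hr = 6.157977 mL
Volume remaining = 100 − 6.157977 = 93.84202 mL
Drug remaining = 93.84202 mL × 22940 ng/mL = 2152736 ng = 2.152736 mg

2.15 mg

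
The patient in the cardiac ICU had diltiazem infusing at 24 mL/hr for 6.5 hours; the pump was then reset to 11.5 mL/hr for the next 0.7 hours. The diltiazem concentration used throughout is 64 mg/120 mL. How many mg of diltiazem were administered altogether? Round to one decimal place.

87.5 mg

Concentration = 64 mg ÷ 120 mL = 0.5333333 mg/mL
Stage 1: 24 mL/hr × 6.5 hr = 156 mL → 156 mL × 0.5333333 mg/mL = 83.2 mg
Stage 2: 11.5 mL/hr × 0.7 hr = 8.05 mL → 8.05 mL × 0.5333333 mg/mL = 4.293333 mg
Total = 83.2 + 4.293333 = 87.49333 mg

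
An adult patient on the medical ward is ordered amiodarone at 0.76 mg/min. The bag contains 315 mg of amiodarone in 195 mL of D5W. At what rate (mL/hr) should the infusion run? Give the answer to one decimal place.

0.76 mg/min × 60 min/hr = 45.6 mg/hr
Concentration = 315 mg ÷ 195 mL = 1.615385 mg/mL
Rate = 45.6 mg/hr ÷ 1.615385 mg/mL = 28.22857 mL/hr

28.2 mL/hr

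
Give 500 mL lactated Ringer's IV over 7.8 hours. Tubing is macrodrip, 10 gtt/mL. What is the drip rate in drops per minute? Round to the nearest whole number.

11 gtt/min

500 mL ÷ (7.8 hr × 60 = 468 min) = 1.068376 mL/min
1.068376 mL/min × 10 gtt/mL = 10.68376 gtt/min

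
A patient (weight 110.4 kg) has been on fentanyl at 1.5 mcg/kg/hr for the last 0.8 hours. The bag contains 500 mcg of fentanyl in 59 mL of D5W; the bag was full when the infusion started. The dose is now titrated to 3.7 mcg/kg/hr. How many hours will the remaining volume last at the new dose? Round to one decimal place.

Initial rate:
Dose = 1.5 mcg/kg/hr × 110.4 kg = 165.6 mcg/hr
Concentration = 500 mcg ÷ 59 mL = 8.474576 mcg/mL
Rate = 165.6 mcg/hr ÷ 8.474576 mcg/mL = 19.5408 mL/hr
Volume infused so far = 19.5408 mL/hr × 0.8 hr = 15.63264 mL
Volume remaining = 59 − 15.63264 = 43.36736 mL
New rate:
Dose = 3.7 mcg/kg/hr × 110.4 kg = 408.48 mcg/hr
Rate = 408.48 mcg/hr ÷ 8.474576 mcg/mL = 48.20064 mL/hr
Time remaining = 43.36736 mL ÷ 48.20064 mL/hr = 0.8997258 hr

0.9 hours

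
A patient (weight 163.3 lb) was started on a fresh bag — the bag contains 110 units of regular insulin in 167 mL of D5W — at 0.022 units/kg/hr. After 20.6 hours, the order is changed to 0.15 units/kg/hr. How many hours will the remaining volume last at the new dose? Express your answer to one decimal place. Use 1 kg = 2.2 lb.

Initial rate:
Weight = 163.3 lb ÷ 2.2 lb/kg = 74.22727 kg
Dose = 0.022 units/kg/hr × 74.22727 kg = 1.633 units/hr
Concentration = 110 units ÷ 167 mL = 0.6586826 units/mL
Rate = 1.633 units/hr ÷ 0.6586826 units/mL = 2.479191 mL/hr
Volume infused so far = 2.479191 mL/hr × 20.6 hr = 51.07133 mL
Volume remaining = 167 − 51.07133 = 115.9287 mL
New rate:
Dose = 0.15 units/kg/hr × 74.22727 kg = 11.13409 units/hr
Rate = 11.13409 units/hr ÷ 0.6586826 units/mL = 16.90357 mL/hr
Time remaining = 115.9287 mL ÷ 16.90357 mL/hr = 6.858234 hr

6.9 hours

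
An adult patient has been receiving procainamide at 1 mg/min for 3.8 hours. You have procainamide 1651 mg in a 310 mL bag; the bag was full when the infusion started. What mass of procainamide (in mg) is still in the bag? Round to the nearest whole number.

1423 mg

1 mg/min × 60 min/hr = 60 mg/hr
Concentration = 1651 mg ÷ 310 mL = 5.325806 mg/mL
Rate = 60 mg/hr ÷ 5.325806 mg/mL = 11.2659 mL/hr
Volume infused = 11.2659 mL/hr × 3.8 hr = 42.81042 mL
Volume remaining = 310 − 42.81042 = 267.1896 mL
Drug remaining = 267.1896 mL × 5.325806 mg/mL = 1423 mg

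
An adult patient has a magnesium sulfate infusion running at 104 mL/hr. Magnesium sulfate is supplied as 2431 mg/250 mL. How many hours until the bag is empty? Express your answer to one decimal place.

2.4 hours

Duration = 250 mL ÷ 104 mL/hr = 2.403846 hr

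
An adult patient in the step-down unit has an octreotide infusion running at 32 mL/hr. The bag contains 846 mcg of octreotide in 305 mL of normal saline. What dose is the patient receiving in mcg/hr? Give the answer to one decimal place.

88.8 mcg/hr

Concentration = 846 mcg ÷ 305 mL = 2.77377 mcg/mL
Drug rate = 32 mL/hr × 2.77377 mcg/mL = 88.76066 mcg/hr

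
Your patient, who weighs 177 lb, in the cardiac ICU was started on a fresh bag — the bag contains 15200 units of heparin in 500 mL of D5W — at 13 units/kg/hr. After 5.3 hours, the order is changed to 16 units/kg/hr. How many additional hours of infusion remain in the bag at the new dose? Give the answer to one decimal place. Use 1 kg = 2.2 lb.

Initial rate:
Weight = 177 lb ÷ 2.2 lb/kg = 80.45455 kg
Dose = 13 units/kg/hr × 80.45455 kg = 1045.909 units/hr
Concentration = 15200 units ÷ 500 mL = 30.4 units/mL
Rate = 1045.909 units/hr ÷ 30.4 units/mL = 34.4049 mL/hr
Volume infused so far = 34.4049 mL/hr × 5.3 hr = 182.346 mL
Volume remaining = 500 − 182.346 = 317.654 mL
New rate:
Dose = 16 units/kg/hr × 80.45455 kg = 1287.273 units/hr
Rate = 1287.273 units/hr ÷ 30.4 units/mL = 42.3445 mL/hr
Time remaining = 317.654 mL ÷ 42.3445 mL/hr = 7.50166 hr

7.5 hours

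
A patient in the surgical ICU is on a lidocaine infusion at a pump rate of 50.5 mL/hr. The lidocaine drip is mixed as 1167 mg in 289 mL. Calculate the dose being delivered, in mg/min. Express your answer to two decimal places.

3.40 mg/min

Concentration = 1167 mg ÷ 289 mL = 4.038062 mg/mL
Drug rate = 50.5 mL/hr × 4.038062 mg/mL = 203.9221 mg/hr
203.9221 mg/hr ÷ 60 min/hr = 3.398702 mg/min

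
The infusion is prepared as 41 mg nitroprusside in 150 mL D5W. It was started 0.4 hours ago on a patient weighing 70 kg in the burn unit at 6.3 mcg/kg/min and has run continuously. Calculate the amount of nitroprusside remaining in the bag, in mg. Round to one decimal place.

30.4 mg

Dose = 6.3 mcg/kg/min × 70 kg = 441 mcg/min
441 mcg/min × 60 min/hr = 26460 mcg/hr
Concentration = 41 mg ÷ 150 mL = 0.2733333 mg/mL = 273.3333 mcg/mL
Rate = 26460 mcg/hr ÷ 273.3333 mcg/mL = 96.80488 mL/hr
Volume infused = 96.80488 mL/hr × 0.4 hr = 38.72195 mL
Volume remaining = 150 − 38.72195 = 111.278 mL
Drug remaining = 111.278 mL × 273.3333 mcg/mL = 30416 mcg = 30.416 mg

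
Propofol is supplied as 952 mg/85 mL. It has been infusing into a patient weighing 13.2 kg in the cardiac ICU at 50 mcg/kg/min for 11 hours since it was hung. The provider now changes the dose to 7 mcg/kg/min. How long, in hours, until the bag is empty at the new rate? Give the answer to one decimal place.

93.1 hours

Initial rate:
Dose = 50 mcg/kg/min × 13.2 kg = 660 mcg/min
660 mcg/min × 60 min/hr = 39600 mcg/hr
Concentration = 952 mg ÷ 85 mL = 11.2 mg/mL = 11200 mcg/mL
Rate = 39600 mcg/hr ÷ 11200 mcg/mL = 3.535714 mL/hr
Volume infused so far = 3.535714 mL/hr × 11 hr = 38.89286 mL
Volume remaining = 85 − 38.89286 = 46.10714 mL
New rate:
Dose = 7 mcg/kg/min × 13.2 kg = 92.4 mcg/min
92.4 mcg/min × 60 min/hr = 5544 mcg/hr
Rate = 5544 mcg/hr ÷ 11200 mcg/mL = 0.495 mL/hr
Time remaining = 46.10714 mL ÷ 0.495 mL/hr = 93.14574 hr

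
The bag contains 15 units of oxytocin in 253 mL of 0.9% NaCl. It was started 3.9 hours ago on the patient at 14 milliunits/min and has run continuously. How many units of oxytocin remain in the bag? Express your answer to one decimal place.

14 milliunits/min × 60 min/hr = 840 milliunits/hr
Concentration = 15 units ÷ 253 mL = 0.05928854 units/mL = 59.28854 milliunits/mL
Rate = 840 milliunits/hr ÷ 59.28854 milliunits/mL = 14.168 mL/hr
Volume infused = 14.168 mL/hr × 3.9 hr = 55.2552 mL
Volume remaining = 253 − 55.2552 = 197.7448 mL
Drug remaining = 197.7448 mL × 59.28854 milliunits/mL = 11724 milliunits = 11.724 units

11.7 units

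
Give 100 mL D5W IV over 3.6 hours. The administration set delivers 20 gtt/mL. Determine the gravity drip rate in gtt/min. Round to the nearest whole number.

100 mL ÷ (3.6 hr × 60 = 216 min) = 0.462963 mL/min
0.462963 mL/min × 20 gtt/mL = 9.259259 gtt/min

9 gtt/min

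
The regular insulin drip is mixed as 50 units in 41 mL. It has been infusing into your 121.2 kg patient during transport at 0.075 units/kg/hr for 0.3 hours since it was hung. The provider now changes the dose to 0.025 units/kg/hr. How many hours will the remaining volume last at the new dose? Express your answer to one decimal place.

Initial rate:
Dose = 0.075 units/kg/hr × 121.2 kg = 9.09 units/hr
Concentration = 50 units ÷ 41 mL = 1.219512 units/mL
Rate = 9.09 units/hr ÷ 1.219512 units/mL = 7.4538 mL/hr
Volume infused so far = 7.4538 mL/hr × 0.3 hr = 2.23614 mL
Volume remaining = 41 − 2.23614 = 38.76386 mL
New rate:
Dose = 0.025 units/kg/hr × 121.2 kg = 3.03 units/hr
Rate = 3.03 units/hr ÷ 1.219512 units/mL = 2.4846 mL/hr
Time remaining = 38.76386 mL ÷ 2.4846 mL/hr = 15.60165 hr

15.6 hours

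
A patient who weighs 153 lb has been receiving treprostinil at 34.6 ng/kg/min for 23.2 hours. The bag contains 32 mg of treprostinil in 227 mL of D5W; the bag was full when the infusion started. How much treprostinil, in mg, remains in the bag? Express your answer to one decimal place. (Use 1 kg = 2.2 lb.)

Weight = 153 lb ÷ 2.2 lb/kg = 69.54545 kg
Dose = 34.6 ng/kg/min × 69.54545 kg = 2406.273 ng/min
2406.273 ng/min × 60 min/hr = 144376.4 ng/hr
Concentration = 32 mg ÷ 227 mL = 0.1409692 mg/mL = 140969.2 ng/mL
Rate = 144376.4 ng/hr ÷ 140969.2 ng/mL = 1.02417 mL/hr
Volume infused = 1.02417 mL/hr × 23.2 hr = 23.76074 mL
Volume remaining = 227 − 23.76074 = 203.2393 mL
Drug remaining = 203.2393 mL × 140969.2 ng/mL = 28650468 ng = 28.65047 mg

28.7 mg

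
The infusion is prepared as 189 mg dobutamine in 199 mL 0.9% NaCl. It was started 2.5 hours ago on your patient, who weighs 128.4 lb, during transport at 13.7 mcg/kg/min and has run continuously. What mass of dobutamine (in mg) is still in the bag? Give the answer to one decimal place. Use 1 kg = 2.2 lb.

69.1 mg

Weight = 128.4 lb ÷ 2.2 lb/kg = 58.36364 kg
Dose = 13.7 mcg/kg/min × 58.36364 kg = 799.5818 mcg/min
799.5818 mcg/min × 60 min/hr = 47974.91 mcg/hr
Concentration = 189 mg ÷ 199 mL = 0.9497487 mg/mL = 949.7487 mcg/mL
Rate = 47974.91 mcg/hr ÷ 949.7487 mcg/mL = 50.51326 mL/hr
Volume infused = 50.51326 mL/hr × 2.5 hr = 126.2832 mL
Volume remaining = 199 − 126.2832 = 72.71684 mL
Drug remaining = 72.71684 mL × 949.7487 mcg/mL = 69062.73 mcg = 69.06273 mg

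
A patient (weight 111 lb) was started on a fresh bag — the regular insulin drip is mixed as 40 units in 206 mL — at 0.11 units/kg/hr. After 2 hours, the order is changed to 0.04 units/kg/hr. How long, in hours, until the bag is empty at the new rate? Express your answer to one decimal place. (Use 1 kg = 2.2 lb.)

14.3 hours

Initial rate:
Weight = 111 lb ÷ 2.2 lb/kg = 50.45455 kg
Dose = 0.11 units/kg/hr × 50.45455 kg = 5.55 units/hr
Concentration = 40 units ÷ 206 mL = 0.1941748 units/mL
Rate = 5.55 units/hr ÷ 0.1941748 units/mL = 28.5825 mL/hr
Volume infused so far = 28.5825 mL/hr × 2 hr = 57.165 mL
Volume remaining = 206 − 57.165 = 148.835 mL
New rate:
Dose = 0.04 units/kg/hr × 50.45455 kg = 2.018182 units/hr
Rate = 2.018182 units/hr ÷ 0.1941748 units/mL = 10.39364 mL/hr
Time remaining = 148.835 mL ÷ 10.39364 mL/hr = 14.31982 hr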